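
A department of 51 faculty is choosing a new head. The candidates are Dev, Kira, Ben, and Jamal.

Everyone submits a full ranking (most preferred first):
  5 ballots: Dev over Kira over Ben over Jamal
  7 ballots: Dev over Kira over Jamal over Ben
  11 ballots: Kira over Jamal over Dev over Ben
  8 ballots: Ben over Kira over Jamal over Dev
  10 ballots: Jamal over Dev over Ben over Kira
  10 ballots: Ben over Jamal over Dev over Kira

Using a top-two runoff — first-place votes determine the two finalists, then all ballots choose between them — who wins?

Dev

Round 1 first-place votes: Dev 12, Kira 11, Ben 18, Jamal 10. Ben and Dev advance.
Runoff: Ben is ranked above Dev on 18 ballots, Dev above Ben on 33.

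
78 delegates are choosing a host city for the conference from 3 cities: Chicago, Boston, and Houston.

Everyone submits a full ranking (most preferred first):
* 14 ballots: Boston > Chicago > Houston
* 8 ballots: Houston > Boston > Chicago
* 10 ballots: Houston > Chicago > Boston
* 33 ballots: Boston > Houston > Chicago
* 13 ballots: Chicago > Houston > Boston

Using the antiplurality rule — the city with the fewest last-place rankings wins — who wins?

Last-place votes: Chicago 41, Boston 23, Houston 14.

Houston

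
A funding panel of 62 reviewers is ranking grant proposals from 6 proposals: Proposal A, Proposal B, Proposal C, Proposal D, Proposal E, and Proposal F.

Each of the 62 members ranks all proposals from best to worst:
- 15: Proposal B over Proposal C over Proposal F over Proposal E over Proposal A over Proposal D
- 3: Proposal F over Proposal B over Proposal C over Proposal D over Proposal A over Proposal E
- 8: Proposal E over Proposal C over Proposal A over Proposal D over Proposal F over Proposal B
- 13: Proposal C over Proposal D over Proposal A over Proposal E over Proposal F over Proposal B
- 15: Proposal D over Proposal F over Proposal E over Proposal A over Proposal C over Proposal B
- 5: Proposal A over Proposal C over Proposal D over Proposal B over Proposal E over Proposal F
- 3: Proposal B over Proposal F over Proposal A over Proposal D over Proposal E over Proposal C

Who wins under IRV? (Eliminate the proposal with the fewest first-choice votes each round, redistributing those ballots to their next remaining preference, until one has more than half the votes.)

Round 1: Proposal A 5, Proposal B 18, Proposal C 13, Proposal D 15, Proposal E 8, Proposal F 3. Proposal F eliminated.
Round 2: Proposal A 5, Proposal B 21, Proposal C 13, Proposal D 15, Proposal E 8. Proposal A eliminated.
Round 3: Proposal B 21, Proposal C 18, Proposal D 15, Proposal E 8. Proposal E eliminated.
Round 4: Proposal B 21, Proposal C 26, Proposal D 15. Proposal D eliminated.
Round 5: Proposal B 21, Proposal C 41. Proposal C has a majority (≥32).

Proposal C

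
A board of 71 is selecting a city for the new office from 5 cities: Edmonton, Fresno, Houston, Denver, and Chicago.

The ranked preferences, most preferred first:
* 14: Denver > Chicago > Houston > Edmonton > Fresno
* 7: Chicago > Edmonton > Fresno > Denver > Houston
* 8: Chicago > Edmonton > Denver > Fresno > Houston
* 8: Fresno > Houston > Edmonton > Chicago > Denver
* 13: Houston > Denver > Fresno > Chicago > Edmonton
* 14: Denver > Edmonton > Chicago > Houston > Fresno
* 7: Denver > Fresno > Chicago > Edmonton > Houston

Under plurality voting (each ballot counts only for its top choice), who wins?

Denver

First-place votes: Edmonton 0, Fresno 8, Houston 13, Denver 35, Chicago 15.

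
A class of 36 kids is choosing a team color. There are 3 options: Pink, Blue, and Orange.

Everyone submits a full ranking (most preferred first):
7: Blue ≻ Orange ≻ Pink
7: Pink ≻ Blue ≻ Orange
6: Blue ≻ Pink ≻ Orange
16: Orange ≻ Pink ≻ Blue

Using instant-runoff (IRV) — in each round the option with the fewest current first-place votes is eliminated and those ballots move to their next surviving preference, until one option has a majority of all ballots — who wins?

Blue

Round 1: Pink 7, Blue 13, Orange 16. Pink eliminated.
Round 2: Blue 20, Orange 16. Blue has a majority (≥19).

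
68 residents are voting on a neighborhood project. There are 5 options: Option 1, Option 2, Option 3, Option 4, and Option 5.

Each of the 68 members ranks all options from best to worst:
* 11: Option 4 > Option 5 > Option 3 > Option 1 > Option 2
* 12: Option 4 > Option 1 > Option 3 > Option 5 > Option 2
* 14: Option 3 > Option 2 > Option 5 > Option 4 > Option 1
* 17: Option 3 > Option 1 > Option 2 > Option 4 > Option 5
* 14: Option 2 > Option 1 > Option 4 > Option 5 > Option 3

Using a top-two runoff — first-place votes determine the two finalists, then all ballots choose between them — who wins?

Option 4

Round 1 first-place votes: Option 1 0, Option 2 14, Option 3 31, Option 4 23, Option 5 0. Option 3 and Option 4 advance.
Runoff: Option 3 is ranked above Option 4 on 31 ballots, Option 4 above Option 3 on 37.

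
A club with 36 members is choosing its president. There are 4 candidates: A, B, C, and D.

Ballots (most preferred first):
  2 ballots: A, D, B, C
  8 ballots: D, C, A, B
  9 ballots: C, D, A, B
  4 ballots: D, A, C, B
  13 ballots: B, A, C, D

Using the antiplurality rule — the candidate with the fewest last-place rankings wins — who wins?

A

Last-place votes: A 0, B 21, C 2, D 13.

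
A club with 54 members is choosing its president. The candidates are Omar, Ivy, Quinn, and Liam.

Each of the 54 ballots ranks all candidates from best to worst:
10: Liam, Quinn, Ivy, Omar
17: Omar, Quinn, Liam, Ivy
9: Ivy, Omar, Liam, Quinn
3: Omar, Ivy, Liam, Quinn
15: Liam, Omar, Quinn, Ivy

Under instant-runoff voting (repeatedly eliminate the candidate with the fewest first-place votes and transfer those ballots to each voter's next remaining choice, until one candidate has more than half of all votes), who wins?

Omar

Round 1: Omar 20, Ivy 9, Quinn 0, Liam 25. Quinn eliminated.
Round 2: Omar 20, Ivy 9, Liam 25. Ivy eliminated.
Round 3: Omar 29, Liam 25. Omar has a majority (≥28).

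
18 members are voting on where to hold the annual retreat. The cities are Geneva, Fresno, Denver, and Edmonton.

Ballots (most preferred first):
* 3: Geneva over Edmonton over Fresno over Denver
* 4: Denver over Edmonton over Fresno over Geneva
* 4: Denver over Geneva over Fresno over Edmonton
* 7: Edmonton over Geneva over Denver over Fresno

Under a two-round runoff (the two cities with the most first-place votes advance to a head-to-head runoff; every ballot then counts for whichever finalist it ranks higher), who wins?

Edmonton

Round 1 first-place votes: Geneva 3, Fresno 0, Denver 8, Edmonton 7. Denver and Edmonton advance.
Runoff: Denver is ranked above Edmonton on 8 ballots, Edmonton above Denver on 10.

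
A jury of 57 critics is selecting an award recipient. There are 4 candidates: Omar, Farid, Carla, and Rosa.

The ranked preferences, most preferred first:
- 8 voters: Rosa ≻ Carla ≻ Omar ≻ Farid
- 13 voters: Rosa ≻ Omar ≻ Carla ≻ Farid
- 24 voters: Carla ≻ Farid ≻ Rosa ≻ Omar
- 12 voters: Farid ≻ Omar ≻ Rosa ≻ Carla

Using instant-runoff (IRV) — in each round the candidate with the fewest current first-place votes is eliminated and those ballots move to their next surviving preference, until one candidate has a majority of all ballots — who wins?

Round 1: Omar 0, Farid 12, Carla 24, Rosa 21. Omar eliminated.
Round 2: Farid 12, Carla 24, Rosa 21. Farid eliminated.
Round 3: Carla 24, Rosa 33. Rosa has a majority (≥29).

Rosa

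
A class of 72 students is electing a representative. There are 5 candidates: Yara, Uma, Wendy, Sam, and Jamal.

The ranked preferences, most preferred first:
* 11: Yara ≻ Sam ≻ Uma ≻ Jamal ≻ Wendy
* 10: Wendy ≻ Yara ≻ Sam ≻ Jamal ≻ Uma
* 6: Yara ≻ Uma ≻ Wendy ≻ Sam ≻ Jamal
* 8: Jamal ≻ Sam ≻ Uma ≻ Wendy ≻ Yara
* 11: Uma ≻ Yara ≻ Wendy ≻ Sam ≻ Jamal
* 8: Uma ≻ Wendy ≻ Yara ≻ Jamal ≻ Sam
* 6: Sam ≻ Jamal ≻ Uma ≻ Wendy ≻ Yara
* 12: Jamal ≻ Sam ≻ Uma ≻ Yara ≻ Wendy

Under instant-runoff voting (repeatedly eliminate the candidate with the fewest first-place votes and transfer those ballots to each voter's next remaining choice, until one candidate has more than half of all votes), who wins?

Yara

Round 1: Yara 17, Uma 19, Wendy 10, Sam 6, Jamal 20. Sam eliminated.
Round 2: Yara 17, Uma 19, Wendy 10, Jamal 26. Wendy eliminated.
Round 3: Yara 27, Uma 19, Jamal 26. Uma eliminated.
Round 4: Yara 46, Jamal 26. Yara has a majority (≥37).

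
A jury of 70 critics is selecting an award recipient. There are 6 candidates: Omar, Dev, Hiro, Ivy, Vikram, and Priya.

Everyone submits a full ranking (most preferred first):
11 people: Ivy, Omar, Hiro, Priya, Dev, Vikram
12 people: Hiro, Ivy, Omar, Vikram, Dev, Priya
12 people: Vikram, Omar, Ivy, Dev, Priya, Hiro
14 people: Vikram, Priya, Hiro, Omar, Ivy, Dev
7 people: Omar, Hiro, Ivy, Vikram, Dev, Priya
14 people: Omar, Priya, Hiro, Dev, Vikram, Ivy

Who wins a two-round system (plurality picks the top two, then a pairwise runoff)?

Omar

Round 1 first-place votes: Omar 21, Dev 0, Hiro 12, Ivy 11, Vikram 26, Priya 0. Vikram and Omar advance.
Runoff: Vikram is ranked above Omar on 26 ballots, Omar above Vikram on 44.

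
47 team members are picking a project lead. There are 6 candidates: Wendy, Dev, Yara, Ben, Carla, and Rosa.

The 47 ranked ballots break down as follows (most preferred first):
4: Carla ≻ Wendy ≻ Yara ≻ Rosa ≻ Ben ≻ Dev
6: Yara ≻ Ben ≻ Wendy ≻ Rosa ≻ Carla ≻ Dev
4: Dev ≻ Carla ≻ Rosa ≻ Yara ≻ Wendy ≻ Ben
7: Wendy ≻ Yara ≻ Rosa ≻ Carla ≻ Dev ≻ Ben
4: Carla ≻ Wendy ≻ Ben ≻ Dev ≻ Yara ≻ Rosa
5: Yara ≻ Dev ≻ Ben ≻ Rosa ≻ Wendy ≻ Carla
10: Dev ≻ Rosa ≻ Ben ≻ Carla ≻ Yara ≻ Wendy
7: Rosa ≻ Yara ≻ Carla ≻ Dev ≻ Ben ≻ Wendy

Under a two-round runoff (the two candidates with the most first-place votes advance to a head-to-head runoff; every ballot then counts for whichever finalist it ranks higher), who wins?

Round 1 first-place votes: Wendy 7, Dev 14, Yara 11, Ben 0, Carla 8, Rosa 7. Dev and Yara advance.
Runoff: Dev is ranked above Yara on 18 ballots, Yara above Dev on 29.

Yara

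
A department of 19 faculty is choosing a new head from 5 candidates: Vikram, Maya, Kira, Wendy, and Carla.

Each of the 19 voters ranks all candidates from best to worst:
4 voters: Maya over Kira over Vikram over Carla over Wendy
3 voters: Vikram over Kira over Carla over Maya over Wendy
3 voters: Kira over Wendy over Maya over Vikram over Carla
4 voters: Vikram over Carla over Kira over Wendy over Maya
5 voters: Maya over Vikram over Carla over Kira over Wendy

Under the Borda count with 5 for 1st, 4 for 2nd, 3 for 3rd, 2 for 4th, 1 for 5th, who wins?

Vikram: 4×3 + 3×5 + 3×2 + 4×5 + 5×4 = 73
Maya: 4×5 + 3×2 + 3×3 + 4×1 + 5×5 = 64
Kira: 4×4 + 3×4 + 3×5 + 4×3 + 5×2 = 65
Wendy: 4×1 + 3×1 + 3×4 + 4×2 + 5×1 = 32
Carla: 4×2 + 3×3 + 3×1 + 4×4 + 5×3 = 51

Vikram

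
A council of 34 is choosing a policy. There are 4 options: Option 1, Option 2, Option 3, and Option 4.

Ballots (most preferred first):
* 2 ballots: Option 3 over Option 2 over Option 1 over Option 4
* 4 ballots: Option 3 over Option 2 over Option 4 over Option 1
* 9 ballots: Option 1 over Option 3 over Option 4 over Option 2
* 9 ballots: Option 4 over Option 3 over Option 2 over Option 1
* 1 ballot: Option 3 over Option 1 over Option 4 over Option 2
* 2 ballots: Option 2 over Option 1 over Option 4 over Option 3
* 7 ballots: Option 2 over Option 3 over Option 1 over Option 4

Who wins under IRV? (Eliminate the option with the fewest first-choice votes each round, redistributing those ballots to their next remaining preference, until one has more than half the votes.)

Option 2

Round 1: Option 1 9, Option 2 9, Option 3 7, Option 4 9. Option 3 eliminated.
Round 2: Option 1 10, Option 2 15, Option 4 9. Option 4 eliminated.
Round 3: Option 1 10, Option 2 24. Option 2 has a majority (≥18).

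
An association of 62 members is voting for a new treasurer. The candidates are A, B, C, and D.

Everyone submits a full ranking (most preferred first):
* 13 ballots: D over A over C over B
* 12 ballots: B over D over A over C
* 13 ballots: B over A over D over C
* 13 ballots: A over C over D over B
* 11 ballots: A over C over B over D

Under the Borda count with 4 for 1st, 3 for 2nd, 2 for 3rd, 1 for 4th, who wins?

A

A: 13×3 + 12×2 + 13×3 + 13×4 + 11×4 = 198
B: 13×1 + 12×4 + 13×4 + 13×1 + 11×2 = 148
C: 13×2 + 12×1 + 13×1 + 13×3 + 11×3 = 123
D: 13×4 + 12×3 + 13×2 + 13×2 + 11×1 = 151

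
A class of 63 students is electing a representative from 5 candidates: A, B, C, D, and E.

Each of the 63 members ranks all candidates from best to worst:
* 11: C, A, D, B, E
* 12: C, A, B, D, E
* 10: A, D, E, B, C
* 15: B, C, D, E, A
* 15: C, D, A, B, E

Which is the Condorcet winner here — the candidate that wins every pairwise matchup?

C vs A: 53–10
C vs B: 38–25
C vs D: 53–10
C vs E: 53–10
C beats every other candidate.

C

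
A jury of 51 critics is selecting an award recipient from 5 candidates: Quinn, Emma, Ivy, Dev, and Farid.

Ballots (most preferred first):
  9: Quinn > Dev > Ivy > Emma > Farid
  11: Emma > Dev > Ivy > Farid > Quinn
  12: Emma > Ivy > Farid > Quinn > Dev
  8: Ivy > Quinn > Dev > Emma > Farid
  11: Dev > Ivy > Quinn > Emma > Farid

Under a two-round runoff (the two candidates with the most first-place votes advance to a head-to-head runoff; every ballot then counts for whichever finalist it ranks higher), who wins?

Dev

Round 1 first-place votes: Quinn 9, Emma 23, Ivy 8, Dev 11, Farid 0. Emma and Dev advance.
Runoff: Emma is ranked above Dev on 23 ballots, Dev above Emma on 28.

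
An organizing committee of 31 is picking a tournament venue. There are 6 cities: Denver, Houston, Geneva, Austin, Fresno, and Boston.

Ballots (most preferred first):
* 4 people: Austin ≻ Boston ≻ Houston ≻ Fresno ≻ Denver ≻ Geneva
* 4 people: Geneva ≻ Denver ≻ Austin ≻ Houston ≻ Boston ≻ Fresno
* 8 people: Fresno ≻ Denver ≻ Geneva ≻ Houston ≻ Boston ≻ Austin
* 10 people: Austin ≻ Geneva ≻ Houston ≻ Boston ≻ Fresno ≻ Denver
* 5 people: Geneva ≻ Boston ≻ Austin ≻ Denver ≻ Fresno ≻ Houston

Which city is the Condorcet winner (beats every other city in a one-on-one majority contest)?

Geneva vs Denver: 19–12
Geneva vs Houston: 27–4
Geneva vs Austin: 17–14
Geneva vs Fresno: 19–12
Geneva vs Boston: 27–4
Geneva beats every other city.

Geneva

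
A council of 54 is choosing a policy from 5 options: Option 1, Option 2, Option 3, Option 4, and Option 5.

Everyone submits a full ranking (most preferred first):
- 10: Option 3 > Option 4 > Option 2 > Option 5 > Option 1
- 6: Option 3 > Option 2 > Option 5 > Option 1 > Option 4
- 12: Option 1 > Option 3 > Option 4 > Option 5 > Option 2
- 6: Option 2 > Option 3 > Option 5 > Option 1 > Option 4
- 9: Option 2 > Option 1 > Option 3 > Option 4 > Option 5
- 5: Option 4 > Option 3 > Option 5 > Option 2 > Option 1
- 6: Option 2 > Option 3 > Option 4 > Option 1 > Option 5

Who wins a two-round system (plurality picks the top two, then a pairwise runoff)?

Round 1 first-place votes: Option 1 12, Option 2 21, Option 3 16, Option 4 5, Option 5 0. Option 2 and Option 3 advance.
Runoff: Option 2 is ranked above Option 3 on 21 ballots, Option 3 above Option 2 on 33.

Option 3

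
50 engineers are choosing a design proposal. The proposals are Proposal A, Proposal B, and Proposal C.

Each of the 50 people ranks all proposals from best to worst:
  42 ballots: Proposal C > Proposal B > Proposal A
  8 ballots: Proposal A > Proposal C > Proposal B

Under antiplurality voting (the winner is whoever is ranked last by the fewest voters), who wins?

Last-place votes: Proposal A 42, Proposal B 8, Proposal C 0.

Proposal C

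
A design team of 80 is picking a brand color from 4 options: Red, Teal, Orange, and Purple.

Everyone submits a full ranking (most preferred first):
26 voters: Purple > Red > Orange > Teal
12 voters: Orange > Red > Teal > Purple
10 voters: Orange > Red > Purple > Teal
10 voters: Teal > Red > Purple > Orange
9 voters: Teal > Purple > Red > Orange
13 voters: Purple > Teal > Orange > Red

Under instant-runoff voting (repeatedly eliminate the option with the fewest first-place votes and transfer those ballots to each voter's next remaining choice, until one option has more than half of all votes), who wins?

Round 1: Red 0, Teal 19, Orange 22, Purple 39. Red eliminated.
Round 2: Teal 19, Orange 22, Purple 39. Teal eliminated.
Round 3: Orange 22, Purple 58. Purple has a majority (≥41).

Purple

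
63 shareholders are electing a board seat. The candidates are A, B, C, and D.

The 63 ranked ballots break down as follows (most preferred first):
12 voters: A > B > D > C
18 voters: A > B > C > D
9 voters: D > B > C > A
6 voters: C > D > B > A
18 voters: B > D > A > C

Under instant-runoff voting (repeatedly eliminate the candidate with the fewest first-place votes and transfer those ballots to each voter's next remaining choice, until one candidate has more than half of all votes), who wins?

B

Round 1: A 30, B 18, C 6, D 9. C eliminated.
Round 2: A 30, B 18, D 15. D eliminated.
Round 3: A 30, B 33. B has a majority (≥32).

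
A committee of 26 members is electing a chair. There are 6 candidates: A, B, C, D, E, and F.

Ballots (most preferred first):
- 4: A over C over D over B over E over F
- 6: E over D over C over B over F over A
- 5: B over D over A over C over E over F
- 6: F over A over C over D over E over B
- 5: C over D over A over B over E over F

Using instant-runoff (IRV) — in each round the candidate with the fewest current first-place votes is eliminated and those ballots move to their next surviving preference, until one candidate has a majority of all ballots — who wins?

C

Round 1: A 4, B 5, C 5, D 0, E 6, F 6. D eliminated.
Round 2: A 4, B 5, C 5, E 6, F 6. A eliminated.
Round 3: B 5, C 9, E 6, F 6. B eliminated.
Round 4: C 14, E 6, F 6. C has a majority (≥14).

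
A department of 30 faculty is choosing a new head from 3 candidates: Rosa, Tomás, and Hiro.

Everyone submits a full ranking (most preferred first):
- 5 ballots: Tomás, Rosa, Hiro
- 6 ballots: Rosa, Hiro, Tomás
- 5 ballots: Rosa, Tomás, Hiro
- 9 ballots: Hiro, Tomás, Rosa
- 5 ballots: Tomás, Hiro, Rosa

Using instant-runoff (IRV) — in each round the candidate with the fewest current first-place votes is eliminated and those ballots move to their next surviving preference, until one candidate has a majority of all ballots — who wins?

Tomás

Round 1: Rosa 11, Tomás 10, Hiro 9. Hiro eliminated.
Round 2: Rosa 11, Tomás 19. Tomás has a majority (≥16).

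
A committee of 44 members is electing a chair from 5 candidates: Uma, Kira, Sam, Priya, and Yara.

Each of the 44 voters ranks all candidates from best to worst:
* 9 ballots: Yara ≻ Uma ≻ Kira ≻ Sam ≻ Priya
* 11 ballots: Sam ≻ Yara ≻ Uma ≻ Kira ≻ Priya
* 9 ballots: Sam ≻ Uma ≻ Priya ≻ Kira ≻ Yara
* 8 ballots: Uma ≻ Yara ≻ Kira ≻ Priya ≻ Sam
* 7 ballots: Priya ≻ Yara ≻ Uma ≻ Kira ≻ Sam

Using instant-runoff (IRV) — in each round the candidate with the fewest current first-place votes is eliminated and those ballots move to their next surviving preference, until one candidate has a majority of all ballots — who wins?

Round 1: Uma 8, Kira 0, Sam 20, Priya 7, Yara 9. Kira eliminated.
Round 2: Uma 8, Sam 20, Priya 7, Yara 9. Priya eliminated.
Round 3: Uma 8, Sam 20, Yara 16. Uma eliminated.
Round 4: Sam 20, Yara 24. Yara has a majority (≥23).

Yara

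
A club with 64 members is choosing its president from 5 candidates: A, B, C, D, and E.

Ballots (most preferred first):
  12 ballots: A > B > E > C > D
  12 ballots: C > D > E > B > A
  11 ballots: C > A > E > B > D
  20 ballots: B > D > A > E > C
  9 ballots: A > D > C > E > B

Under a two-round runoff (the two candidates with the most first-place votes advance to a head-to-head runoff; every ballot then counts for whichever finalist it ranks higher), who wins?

Round 1 first-place votes: A 21, B 20, C 23, D 0, E 0. C and A advance.
Runoff: C is ranked above A on 23 ballots, A above C on 41.

A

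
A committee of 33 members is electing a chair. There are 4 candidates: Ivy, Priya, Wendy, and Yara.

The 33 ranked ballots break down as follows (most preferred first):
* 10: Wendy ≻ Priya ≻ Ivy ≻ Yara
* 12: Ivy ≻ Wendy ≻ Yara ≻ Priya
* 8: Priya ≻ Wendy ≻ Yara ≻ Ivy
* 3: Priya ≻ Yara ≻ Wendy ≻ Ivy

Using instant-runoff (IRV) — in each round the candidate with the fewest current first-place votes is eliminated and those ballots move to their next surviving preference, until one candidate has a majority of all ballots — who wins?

Round 1: Ivy 12, Priya 11, Wendy 10, Yara 0. Yara eliminated.
Round 2: Ivy 12, Priya 11, Wendy 10. Wendy eliminated.
Round 3: Ivy 12, Priya 21. Priya has a majority (≥17).

Priya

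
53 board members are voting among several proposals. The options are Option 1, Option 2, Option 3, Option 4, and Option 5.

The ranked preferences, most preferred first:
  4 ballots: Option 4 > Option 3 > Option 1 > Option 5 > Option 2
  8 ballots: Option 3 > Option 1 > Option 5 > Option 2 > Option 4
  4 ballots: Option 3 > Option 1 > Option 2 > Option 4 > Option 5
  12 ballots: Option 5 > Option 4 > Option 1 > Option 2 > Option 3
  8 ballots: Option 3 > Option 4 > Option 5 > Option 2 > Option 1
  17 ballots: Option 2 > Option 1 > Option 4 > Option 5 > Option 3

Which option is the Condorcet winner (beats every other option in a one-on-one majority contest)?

Option 1

Option 1 vs Option 2: 28–25
Option 1 vs Option 3: 29–24
Option 1 vs Option 4: 29–24
Option 1 vs Option 5: 33–20
Option 1 beats every other option.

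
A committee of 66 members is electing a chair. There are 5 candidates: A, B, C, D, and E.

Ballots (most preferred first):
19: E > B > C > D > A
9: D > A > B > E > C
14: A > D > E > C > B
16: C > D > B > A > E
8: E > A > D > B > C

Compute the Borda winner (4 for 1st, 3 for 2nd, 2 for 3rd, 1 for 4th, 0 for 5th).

D

A: 19×0 + 9×3 + 14×4 + 16×1 + 8×3 = 123
B: 19×3 + 9×2 + 14×0 + 16×2 + 8×1 = 115
C: 19×2 + 9×0 + 14×1 + 16×4 + 8×0 = 116
D: 19×1 + 9×4 + 14×3 + 16×3 + 8×2 = 161
E: 19×4 + 9×1 + 14×2 + 16×0 + 8×4 = 145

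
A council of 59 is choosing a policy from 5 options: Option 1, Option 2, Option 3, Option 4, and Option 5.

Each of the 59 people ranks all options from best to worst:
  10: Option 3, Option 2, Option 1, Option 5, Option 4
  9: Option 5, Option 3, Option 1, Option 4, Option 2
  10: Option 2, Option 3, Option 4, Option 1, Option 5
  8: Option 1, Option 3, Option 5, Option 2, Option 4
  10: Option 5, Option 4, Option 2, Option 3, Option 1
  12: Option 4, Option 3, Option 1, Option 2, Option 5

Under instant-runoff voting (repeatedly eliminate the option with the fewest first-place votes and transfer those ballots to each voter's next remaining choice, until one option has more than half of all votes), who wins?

Round 1: Option 1 8, Option 2 10, Option 3 10, Option 4 12, Option 5 19. Option 1 eliminated.
Round 2: Option 2 10, Option 3 18, Option 4 12, Option 5 19. Option 2 eliminated.
Round 3: Option 3 28, Option 4 12, Option 5 19. Option 4 eliminated.
Round 4: Option 3 40, Option 5 19. Option 3 has a majority (≥30).

Option 3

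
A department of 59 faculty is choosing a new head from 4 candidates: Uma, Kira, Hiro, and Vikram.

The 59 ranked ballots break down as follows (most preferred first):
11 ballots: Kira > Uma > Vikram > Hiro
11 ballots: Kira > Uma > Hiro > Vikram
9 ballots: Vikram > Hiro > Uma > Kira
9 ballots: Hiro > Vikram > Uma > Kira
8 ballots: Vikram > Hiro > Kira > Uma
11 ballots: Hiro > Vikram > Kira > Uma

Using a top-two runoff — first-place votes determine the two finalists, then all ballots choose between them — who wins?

Hiro

Round 1 first-place votes: Uma 0, Kira 22, Hiro 20, Vikram 17. Kira and Hiro advance.
Runoff: Kira is ranked above Hiro on 22 ballots, Hiro above Kira on 37.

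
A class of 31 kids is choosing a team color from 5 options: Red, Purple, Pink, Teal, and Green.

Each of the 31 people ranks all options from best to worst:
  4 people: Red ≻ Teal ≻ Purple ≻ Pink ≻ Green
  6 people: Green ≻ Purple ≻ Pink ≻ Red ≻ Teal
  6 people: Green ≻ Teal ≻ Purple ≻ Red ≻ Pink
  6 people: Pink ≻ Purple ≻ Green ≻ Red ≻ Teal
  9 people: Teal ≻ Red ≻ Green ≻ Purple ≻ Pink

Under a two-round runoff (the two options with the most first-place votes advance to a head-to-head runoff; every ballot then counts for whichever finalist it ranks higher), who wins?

Round 1 first-place votes: Red 4, Purple 0, Pink 6, Teal 9, Green 12. Green and Teal advance.
Runoff: Green is ranked above Teal on 18 ballots, Teal above Green on 13.

Green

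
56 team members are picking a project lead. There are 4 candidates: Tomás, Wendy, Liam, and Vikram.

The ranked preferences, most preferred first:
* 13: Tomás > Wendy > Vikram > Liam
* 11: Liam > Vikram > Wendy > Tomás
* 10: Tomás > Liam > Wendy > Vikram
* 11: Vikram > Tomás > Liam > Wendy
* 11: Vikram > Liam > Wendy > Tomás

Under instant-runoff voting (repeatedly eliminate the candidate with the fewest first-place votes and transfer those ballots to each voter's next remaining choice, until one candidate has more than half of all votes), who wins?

Vikram

Round 1: Tomás 23, Wendy 0, Liam 11, Vikram 22. Wendy eliminated.
Round 2: Tomás 23, Liam 11, Vikram 22. Liam eliminated.
Round 3: Tomás 23, Vikram 33. Vikram has a majority (≥29).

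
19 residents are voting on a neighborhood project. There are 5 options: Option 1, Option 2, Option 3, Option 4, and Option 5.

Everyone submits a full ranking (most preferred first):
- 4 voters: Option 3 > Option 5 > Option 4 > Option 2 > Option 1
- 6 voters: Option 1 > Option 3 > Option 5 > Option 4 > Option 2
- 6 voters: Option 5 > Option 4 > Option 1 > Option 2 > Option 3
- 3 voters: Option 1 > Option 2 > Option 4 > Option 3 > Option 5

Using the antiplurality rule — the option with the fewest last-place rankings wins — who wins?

Last-place votes: Option 1 4, Option 2 6, Option 3 6, Option 4 0, Option 5 3.

Option 4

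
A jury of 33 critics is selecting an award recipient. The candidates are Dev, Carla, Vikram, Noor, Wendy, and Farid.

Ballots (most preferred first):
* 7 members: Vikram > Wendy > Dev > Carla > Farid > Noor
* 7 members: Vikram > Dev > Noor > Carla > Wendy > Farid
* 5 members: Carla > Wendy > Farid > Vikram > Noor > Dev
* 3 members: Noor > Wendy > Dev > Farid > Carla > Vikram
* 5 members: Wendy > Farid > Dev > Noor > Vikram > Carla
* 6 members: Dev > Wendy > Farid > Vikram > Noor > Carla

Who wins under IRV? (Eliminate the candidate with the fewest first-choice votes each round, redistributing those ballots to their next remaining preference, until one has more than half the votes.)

Round 1: Dev 6, Carla 5, Vikram 14, Noor 3, Wendy 5, Farid 0. Farid eliminated.
Round 2: Dev 6, Carla 5, Vikram 14, Noor 3, Wendy 5. Noor eliminated.
Round 3: Dev 6, Carla 5, Vikram 14, Wendy 8. Carla eliminated.
Round 4: Dev 6, Vikram 14, Wendy 13. Dev eliminated.
Round 5: Vikram 14, Wendy 19. Wendy has a majority (≥17).

Wendy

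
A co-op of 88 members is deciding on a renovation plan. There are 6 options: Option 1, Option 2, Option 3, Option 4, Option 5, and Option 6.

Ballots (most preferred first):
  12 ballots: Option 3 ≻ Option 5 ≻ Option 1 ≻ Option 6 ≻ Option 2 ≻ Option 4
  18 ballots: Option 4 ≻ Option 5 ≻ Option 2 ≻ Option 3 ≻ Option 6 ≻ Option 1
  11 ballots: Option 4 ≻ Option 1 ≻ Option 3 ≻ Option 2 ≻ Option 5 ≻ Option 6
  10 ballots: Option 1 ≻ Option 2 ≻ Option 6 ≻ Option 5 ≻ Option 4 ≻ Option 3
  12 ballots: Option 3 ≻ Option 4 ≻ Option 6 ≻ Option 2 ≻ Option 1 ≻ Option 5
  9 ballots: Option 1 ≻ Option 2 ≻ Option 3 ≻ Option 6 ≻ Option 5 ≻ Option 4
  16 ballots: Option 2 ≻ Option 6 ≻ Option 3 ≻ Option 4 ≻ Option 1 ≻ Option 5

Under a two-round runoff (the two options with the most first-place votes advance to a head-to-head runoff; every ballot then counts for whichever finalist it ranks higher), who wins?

Round 1 first-place votes: Option 1 19, Option 2 16, Option 3 24, Option 4 29, Option 5 0, Option 6 0. Option 4 and Option 3 advance.
Runoff: Option 4 is ranked above Option 3 on 39 ballots, Option 3 above Option 4 on 49.

Option 3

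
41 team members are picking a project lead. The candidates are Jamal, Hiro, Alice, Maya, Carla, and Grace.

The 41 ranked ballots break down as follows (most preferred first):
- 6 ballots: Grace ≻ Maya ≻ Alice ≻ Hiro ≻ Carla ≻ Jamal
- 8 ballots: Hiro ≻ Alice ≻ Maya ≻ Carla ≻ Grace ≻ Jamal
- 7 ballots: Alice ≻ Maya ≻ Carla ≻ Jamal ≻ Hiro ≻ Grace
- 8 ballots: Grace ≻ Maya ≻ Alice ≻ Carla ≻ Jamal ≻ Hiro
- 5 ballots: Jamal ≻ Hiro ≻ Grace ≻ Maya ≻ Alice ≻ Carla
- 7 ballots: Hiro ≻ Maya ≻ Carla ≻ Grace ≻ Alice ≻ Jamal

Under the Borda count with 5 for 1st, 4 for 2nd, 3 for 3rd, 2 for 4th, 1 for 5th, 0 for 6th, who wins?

Maya

Jamal: 6×0 + 8×0 + 7×2 + 8×1 + 5×5 + 7×0 = 47
Hiro: 6×2 + 8×5 + 7×1 + 8×0 + 5×4 + 7×5 = 114
Alice: 6×3 + 8×4 + 7×5 + 8×3 + 5×1 + 7×1 = 121
Maya: 6×4 + 8×3 + 7×4 + 8×4 + 5×2 + 7×4 = 146
Carla: 6×1 + 8×2 + 7×3 + 8×2 + 5×0 + 7×3 = 80
Grace: 6×5 + 8×1 + 7×0 + 8×5 + 5×3 + 7×2 = 107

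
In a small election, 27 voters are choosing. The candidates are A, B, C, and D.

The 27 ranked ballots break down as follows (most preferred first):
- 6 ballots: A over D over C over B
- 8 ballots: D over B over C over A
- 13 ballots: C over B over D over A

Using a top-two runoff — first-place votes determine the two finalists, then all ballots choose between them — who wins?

D

Round 1 first-place votes: A 6, B 0, C 13, D 8. C and D advance.
Runoff: C is ranked above D on 13 ballots, D above C on 14.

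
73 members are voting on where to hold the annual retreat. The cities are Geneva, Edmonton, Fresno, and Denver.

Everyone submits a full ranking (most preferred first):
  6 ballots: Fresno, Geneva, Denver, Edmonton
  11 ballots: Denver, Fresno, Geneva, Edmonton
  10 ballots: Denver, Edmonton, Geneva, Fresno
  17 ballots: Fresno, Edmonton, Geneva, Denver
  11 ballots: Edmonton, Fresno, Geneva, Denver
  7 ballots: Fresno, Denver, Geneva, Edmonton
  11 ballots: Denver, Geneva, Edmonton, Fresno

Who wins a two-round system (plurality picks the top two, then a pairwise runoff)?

Round 1 first-place votes: Geneva 0, Edmonton 11, Fresno 30, Denver 32. Denver and Fresno advance.
Runoff: Denver is ranked above Fresno on 32 ballots, Fresno above Denver on 41.

Fresno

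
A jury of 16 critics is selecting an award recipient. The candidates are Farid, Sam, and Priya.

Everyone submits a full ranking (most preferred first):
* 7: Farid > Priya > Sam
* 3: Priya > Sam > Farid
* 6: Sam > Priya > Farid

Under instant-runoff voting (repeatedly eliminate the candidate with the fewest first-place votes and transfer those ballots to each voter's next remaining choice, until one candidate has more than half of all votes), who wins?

Sam

Round 1: Farid 7, Sam 6, Priya 3. Priya eliminated.
Round 2: Farid 7, Sam 9. Sam has a majority (≥9).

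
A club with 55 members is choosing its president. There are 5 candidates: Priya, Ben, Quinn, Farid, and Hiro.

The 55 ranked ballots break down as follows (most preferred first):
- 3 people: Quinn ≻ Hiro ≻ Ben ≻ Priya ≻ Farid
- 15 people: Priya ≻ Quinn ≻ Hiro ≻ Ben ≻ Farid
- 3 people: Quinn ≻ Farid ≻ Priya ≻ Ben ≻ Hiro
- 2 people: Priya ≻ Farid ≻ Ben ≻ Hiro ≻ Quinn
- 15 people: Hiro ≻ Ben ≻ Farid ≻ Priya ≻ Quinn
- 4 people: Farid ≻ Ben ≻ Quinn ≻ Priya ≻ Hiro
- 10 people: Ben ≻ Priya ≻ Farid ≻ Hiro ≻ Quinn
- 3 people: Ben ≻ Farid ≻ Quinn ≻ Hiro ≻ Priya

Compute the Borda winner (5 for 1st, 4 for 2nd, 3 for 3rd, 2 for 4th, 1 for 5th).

Ben

Priya: 3×2 + 15×5 + 3×3 + 2×5 + 15×2 + 4×2 + 10×4 + 3×1 = 181
Ben: 3×3 + 15×2 + 3×2 + 2×3 + 15×4 + 4×4 + 10×5 + 3×5 = 192
Quinn: 3×5 + 15×4 + 3×5 + 2×1 + 15×1 + 4×3 + 10×1 + 3×3 = 138
Farid: 3×1 + 15×1 + 3×4 + 2×4 + 15×3 + 4×5 + 10×3 + 3×4 = 145
Hiro: 3×4 + 15×3 + 3×1 + 2×2 + 15×5 + 4×1 + 10×2 + 3×2 = 169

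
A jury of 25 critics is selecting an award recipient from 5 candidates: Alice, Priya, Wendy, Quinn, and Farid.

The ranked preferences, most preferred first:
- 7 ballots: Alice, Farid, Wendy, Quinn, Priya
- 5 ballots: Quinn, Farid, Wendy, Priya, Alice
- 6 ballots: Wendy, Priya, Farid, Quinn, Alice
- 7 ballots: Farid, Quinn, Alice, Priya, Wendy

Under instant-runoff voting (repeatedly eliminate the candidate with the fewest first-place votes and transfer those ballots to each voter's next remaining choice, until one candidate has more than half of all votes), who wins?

Farid

Round 1: Alice 7, Priya 0, Wendy 6, Quinn 5, Farid 7. Priya eliminated.
Round 2: Alice 7, Wendy 6, Quinn 5, Farid 7. Quinn eliminated.
Round 3: Alice 7, Wendy 6, Farid 12. Wendy eliminated.
Round 4: Alice 7, Farid 18. Farid has a majority (≥13).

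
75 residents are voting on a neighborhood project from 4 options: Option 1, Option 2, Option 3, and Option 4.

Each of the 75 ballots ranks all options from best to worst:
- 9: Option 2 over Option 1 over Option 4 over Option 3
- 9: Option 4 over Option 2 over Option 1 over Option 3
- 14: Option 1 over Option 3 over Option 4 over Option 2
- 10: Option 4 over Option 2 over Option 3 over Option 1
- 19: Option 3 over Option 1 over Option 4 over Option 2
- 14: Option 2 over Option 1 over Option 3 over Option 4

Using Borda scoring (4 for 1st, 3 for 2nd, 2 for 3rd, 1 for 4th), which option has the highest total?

Option 1

Option 1: 9×3 + 9×2 + 14×4 + 10×1 + 19×3 + 14×3 = 210
Option 2: 9×4 + 9×3 + 14×1 + 10×3 + 19×1 + 14×4 = 182
Option 3: 9×1 + 9×1 + 14×3 + 10×2 + 19×4 + 14×2 = 184
Option 4: 9×2 + 9×4 + 14×2 + 10×4 + 19×2 + 14×1 = 174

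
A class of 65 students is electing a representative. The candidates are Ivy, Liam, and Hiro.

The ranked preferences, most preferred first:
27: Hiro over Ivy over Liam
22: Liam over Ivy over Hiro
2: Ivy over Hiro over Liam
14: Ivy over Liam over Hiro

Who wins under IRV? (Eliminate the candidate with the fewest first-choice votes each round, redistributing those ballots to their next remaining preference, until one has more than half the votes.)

Round 1: Ivy 16, Liam 22, Hiro 27. Ivy eliminated.
Round 2: Liam 36, Hiro 29. Liam has a majority (≥33).

Liam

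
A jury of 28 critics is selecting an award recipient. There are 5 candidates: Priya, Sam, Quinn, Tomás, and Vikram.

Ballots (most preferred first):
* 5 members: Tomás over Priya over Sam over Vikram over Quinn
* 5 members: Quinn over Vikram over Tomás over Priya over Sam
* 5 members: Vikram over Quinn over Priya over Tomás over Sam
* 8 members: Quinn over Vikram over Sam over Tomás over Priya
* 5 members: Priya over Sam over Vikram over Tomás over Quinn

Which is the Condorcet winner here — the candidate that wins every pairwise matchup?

Vikram

Vikram vs Priya: 18–10
Vikram vs Sam: 18–10
Vikram vs Quinn: 15–13
Vikram vs Tomás: 23–5
Vikram beats every other candidate.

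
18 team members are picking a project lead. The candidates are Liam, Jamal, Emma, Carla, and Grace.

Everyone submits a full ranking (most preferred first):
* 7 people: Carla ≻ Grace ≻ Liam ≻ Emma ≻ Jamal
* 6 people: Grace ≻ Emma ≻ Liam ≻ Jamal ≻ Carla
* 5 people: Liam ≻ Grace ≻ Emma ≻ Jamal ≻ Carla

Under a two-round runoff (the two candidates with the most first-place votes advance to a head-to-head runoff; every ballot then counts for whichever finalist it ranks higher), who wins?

Grace

Round 1 first-place votes: Liam 5, Jamal 0, Emma 0, Carla 7, Grace 6. Carla and Grace advance.
Runoff: Carla is ranked above Grace on 7 ballots, Grace above Carla on 11.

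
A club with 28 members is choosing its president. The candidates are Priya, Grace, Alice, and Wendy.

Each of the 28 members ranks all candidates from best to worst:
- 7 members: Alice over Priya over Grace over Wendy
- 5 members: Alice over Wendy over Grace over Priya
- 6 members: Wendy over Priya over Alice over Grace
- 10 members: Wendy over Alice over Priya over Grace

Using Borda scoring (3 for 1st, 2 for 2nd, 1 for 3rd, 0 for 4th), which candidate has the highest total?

Priya: 7×2 + 5×0 + 6×2 + 10×1 = 36
Grace: 7×1 + 5×1 + 6×0 + 10×0 = 12
Alice: 7×3 + 5×3 + 6×1 + 10×2 = 62
Wendy: 7×0 + 5×2 + 6×3 + 10×3 = 58

Alice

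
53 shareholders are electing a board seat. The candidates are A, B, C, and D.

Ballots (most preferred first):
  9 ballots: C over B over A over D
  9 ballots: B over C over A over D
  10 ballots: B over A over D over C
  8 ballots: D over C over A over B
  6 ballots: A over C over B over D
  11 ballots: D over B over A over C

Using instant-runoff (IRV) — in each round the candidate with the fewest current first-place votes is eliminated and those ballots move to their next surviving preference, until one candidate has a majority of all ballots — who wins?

Round 1: A 6, B 19, C 9, D 19. A eliminated.
Round 2: B 19, C 15, D 19. C eliminated.
Round 3: B 34, D 19. B has a majority (≥27).

B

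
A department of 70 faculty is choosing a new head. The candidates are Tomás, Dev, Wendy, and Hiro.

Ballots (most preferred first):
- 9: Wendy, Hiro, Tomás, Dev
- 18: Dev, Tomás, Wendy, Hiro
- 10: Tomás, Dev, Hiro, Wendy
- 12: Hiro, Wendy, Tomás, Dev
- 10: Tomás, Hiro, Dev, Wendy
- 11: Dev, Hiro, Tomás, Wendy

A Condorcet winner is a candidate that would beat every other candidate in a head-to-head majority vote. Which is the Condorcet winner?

Tomás

Tomás vs Dev: 41–29
Tomás vs Wendy: 49–21
Tomás vs Hiro: 38–32
Tomás beats every other candidate.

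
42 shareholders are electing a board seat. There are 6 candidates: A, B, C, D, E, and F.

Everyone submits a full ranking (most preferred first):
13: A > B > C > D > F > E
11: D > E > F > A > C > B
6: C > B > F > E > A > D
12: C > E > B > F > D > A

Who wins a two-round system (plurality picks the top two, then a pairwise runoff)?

A

Round 1 first-place votes: A 13, B 0, C 18, D 11, E 0, F 0. C and A advance.
Runoff: C is ranked above A on 18 ballots, A above C on 24.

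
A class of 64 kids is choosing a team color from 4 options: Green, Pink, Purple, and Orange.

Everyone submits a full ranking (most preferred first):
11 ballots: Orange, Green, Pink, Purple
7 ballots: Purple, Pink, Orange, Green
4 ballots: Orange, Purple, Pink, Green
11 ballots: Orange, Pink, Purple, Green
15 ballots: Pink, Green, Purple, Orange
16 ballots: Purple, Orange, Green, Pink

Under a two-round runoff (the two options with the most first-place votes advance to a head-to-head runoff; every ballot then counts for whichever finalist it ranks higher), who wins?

Purple

Round 1 first-place votes: Green 0, Pink 15, Purple 23, Orange 26. Orange and Purple advance.
Runoff: Orange is ranked above Purple on 26 ballots, Purple above Orange on 38.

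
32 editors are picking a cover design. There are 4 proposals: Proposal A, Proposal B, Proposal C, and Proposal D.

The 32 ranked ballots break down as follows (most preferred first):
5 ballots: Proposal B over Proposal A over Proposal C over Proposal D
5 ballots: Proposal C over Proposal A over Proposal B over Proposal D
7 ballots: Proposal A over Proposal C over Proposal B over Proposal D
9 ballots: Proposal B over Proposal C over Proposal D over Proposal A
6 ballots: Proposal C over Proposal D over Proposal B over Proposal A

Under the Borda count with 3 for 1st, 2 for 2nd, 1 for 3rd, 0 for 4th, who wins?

Proposal A: 5×2 + 5×2 + 7×3 + 9×0 + 6×0 = 41
Proposal B: 5×3 + 5×1 + 7×1 + 9×3 + 6×1 = 60
Proposal C: 5×1 + 5×3 + 7×2 + 9×2 + 6×3 = 70
Proposal D: 5×0 + 5×0 + 7×0 + 9×1 + 6×2 = 21

Proposal C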